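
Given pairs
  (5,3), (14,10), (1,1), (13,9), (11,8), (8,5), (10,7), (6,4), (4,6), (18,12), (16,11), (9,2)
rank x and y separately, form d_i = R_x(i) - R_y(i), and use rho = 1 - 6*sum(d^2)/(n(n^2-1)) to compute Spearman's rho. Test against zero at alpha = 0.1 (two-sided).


Step 1: Rank x and y separately (midranks; no ties here).
rank(x): 5->3, 14->10, 1->1, 13->9, 11->8, 8->5, 10->7, 6->4, 4->2, 18->12, 16->11, 9->6
rank(y): 3->3, 10->10, 1->1, 9->9, 8->8, 5->5, 7->7, 4->4, 6->6, 12->12, 11->11, 2->2
Step 2: d_i = R_x(i) - R_y(i); compute d_i^2.
  (3-3)^2=0, (10-10)^2=0, (1-1)^2=0, (9-9)^2=0, (8-8)^2=0, (5-5)^2=0, (7-7)^2=0, (4-4)^2=0, (2-6)^2=16, (12-12)^2=0, (11-11)^2=0, (6-2)^2=16
sum(d^2) = 32.
Step 3: rho = 1 - 6*32 / (12*(12^2 - 1)) = 1 - 192/1716 = 0.888112.
Step 4: Under H0, t = rho * sqrt((n-2)/(1-rho^2)) = 6.1103 ~ t(10).
Step 5: Two-sided p-value from the t-distribution with 10 df = 0.000114.
Step 6: alpha = 0.1. reject H0.

rho = 0.8881, p = 0.000114, reject H0 at alpha = 0.1.


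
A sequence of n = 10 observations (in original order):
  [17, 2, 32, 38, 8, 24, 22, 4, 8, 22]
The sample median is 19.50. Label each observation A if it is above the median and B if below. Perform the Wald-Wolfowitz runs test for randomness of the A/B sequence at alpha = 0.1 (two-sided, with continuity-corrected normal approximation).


Step 1: Compute median = 19.50; label A = above, B = below.
Labels in order: BBAABAABBA  (n_A = 5, n_B = 5)
Step 2: Count runs R = 6.
Step 3: Under H0 (random ordering), E[R] = 2*n_A*n_B/(n_A+n_B) + 1 = 2*5*5/10 + 1 = 6.0000.
        Var[R] = 2*n_A*n_B*(2*n_A*n_B - n_A - n_B) / ((n_A+n_B)^2 * (n_A+n_B-1)) = 2000/900 = 2.2222.
        SD[R] = 1.4907.
Step 4: R = E[R], so z = 0 with no continuity correction.
Step 5: Two-sided p-value via normal approximation = 2*(1 - Phi(|z|)) = 1.000000.
Step 6: alpha = 0.1. fail to reject H0.

R = 6, z = 0.0000, p = 1.000000, fail to reject H0.


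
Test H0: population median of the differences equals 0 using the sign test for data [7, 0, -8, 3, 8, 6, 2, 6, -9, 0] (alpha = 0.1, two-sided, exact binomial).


Step 1: Discard zero differences. Original n = 10; n_eff = number of nonzero differences = 8.
Nonzero differences (with sign): +7, -8, +3, +8, +6, +2, +6, -9
Step 2: Count signs: positive = 6, negative = 2.
Step 3: Under H0: P(positive) = 0.5, so the number of positives S ~ Bin(8, 0.5).
Step 4: Two-sided exact p-value = sum of Bin(8,0.5) probabilities at or below the observed probability = 0.289062.
Step 5: alpha = 0.1. fail to reject H0.

n_eff = 8, pos = 6, neg = 2, p = 0.289062, fail to reject H0.


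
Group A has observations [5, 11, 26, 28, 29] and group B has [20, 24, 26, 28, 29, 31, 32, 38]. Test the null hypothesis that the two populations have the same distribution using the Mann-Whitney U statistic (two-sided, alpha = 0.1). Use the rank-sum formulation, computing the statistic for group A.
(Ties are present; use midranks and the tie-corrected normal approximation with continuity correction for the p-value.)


Step 1: Combine and sort all 13 observations; assign midranks.
sorted (value, group): (5,X), (11,X), (20,Y), (24,Y), (26,X), (26,Y), (28,X), (28,Y), (29,X), (29,Y), (31,Y), (32,Y), (38,Y)
ranks: 5->1, 11->2, 20->3, 24->4, 26->5.5, 26->5.5, 28->7.5, 28->7.5, 29->9.5, 29->9.5, 31->11, 32->12, 38->13
Step 2: Rank sum for X: R1 = 1 + 2 + 5.5 + 7.5 + 9.5 = 25.5.
Step 3: U_X = R1 - n1(n1+1)/2 = 25.5 - 5*6/2 = 25.5 - 15 = 10.5.
       U_Y = n1*n2 - U_X = 40 - 10.5 = 29.5.
Step 4: Ties are present, so use the tie-corrected normal approximation (with continuity correction) for the p-value.
Step 5: p-value = 0.185859; compare to alpha = 0.1. fail to reject H0.

U_X = 10.5, p = 0.185859, fail to reject H0 at alpha = 0.1.


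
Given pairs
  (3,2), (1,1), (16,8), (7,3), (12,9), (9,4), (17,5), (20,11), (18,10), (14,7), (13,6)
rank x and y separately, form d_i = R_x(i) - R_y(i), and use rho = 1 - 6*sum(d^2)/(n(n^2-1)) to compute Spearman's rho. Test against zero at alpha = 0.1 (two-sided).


Step 1: Rank x and y separately (midranks; no ties here).
rank(x): 3->2, 1->1, 16->8, 7->3, 12->5, 9->4, 17->9, 20->11, 18->10, 14->7, 13->6
rank(y): 2->2, 1->1, 8->8, 3->3, 9->9, 4->4, 5->5, 11->11, 10->10, 7->7, 6->6
Step 2: d_i = R_x(i) - R_y(i); compute d_i^2.
  (2-2)^2=0, (1-1)^2=0, (8-8)^2=0, (3-3)^2=0, (5-9)^2=16, (4-4)^2=0, (9-5)^2=16, (11-11)^2=0, (10-10)^2=0, (7-7)^2=0, (6-6)^2=0
sum(d^2) = 32.
Step 3: rho = 1 - 6*32 / (11*(11^2 - 1)) = 1 - 192/1320 = 0.854545.
Step 4: Under H0, t = rho * sqrt((n-2)/(1-rho^2)) = 4.9360 ~ t(9).
Step 5: Two-sided p-value from the t-distribution with 9 df = 0.000807.
Step 6: alpha = 0.1. reject H0.

rho = 0.8545, p = 0.000807, reject H0 at alpha = 0.1.


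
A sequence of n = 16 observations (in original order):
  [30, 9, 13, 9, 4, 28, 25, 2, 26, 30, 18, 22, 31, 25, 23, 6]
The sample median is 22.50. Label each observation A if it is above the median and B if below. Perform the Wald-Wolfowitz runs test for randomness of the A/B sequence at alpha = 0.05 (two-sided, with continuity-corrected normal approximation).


Step 1: Compute median = 22.50; label A = above, B = below.
Labels in order: ABBBBAABAABBAAAB  (n_A = 8, n_B = 8)
Step 2: Count runs R = 8.
Step 3: Under H0 (random ordering), E[R] = 2*n_A*n_B/(n_A+n_B) + 1 = 2*8*8/16 + 1 = 9.0000.
        Var[R] = 2*n_A*n_B*(2*n_A*n_B - n_A - n_B) / ((n_A+n_B)^2 * (n_A+n_B-1)) = 14336/3840 = 3.7333.
        SD[R] = 1.9322.
Step 4: Continuity-corrected z = (R + 0.5 - E[R]) / SD[R] = (8 + 0.5 - 9.0000) / 1.9322 = -0.2588.
Step 5: Two-sided p-value via normal approximation = 2*(1 - Phi(|z|)) = 0.795809.
Step 6: alpha = 0.05. fail to reject H0.

R = 8, z = -0.2588, p = 0.795809, fail to reject H0.


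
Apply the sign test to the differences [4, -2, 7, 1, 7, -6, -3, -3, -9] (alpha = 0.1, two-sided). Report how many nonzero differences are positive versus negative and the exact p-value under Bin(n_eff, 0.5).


Step 1: Discard zero differences. Original n = 9; n_eff = number of nonzero differences = 9.
Nonzero differences (with sign): +4, -2, +7, +1, +7, -6, -3, -3, -9
Step 2: Count signs: positive = 4, negative = 5.
Step 3: Under H0: P(positive) = 0.5, so the number of positives S ~ Bin(9, 0.5).
Step 4: Two-sided exact p-value = sum of Bin(9,0.5) probabilities at or below the observed probability = 1.000000.
Step 5: alpha = 0.1. fail to reject H0.

n_eff = 9, pos = 4, neg = 5, p = 1.000000, fail to reject H0.


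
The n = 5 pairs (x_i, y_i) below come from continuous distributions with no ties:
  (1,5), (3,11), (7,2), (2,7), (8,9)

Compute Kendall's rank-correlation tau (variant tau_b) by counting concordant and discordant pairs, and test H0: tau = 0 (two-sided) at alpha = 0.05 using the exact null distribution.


Step 1: Enumerate the 10 unordered pairs (i,j) with i<j and classify each by sign(x_j-x_i) * sign(y_j-y_i).
  (1,2):dx=+2,dy=+6->C; (1,3):dx=+6,dy=-3->D; (1,4):dx=+1,dy=+2->C; (1,5):dx=+7,dy=+4->C
  (2,3):dx=+4,dy=-9->D; (2,4):dx=-1,dy=-4->C; (2,5):dx=+5,dy=-2->D; (3,4):dx=-5,dy=+5->D
  (3,5):dx=+1,dy=+7->C; (4,5):dx=+6,dy=+2->C
Step 2: C = 6, D = 4, total pairs = 10.
Step 3: tau = (C - D)/(n(n-1)/2) = (6 - 4)/10 = 0.200000.
Step 4: Exact two-sided p-value (enumerate n! = 120 permutations of y under H0): p = 0.816667.
Step 5: alpha = 0.05. fail to reject H0.

tau_b = 0.2000 (C=6, D=4), p = 0.816667, fail to reject H0.


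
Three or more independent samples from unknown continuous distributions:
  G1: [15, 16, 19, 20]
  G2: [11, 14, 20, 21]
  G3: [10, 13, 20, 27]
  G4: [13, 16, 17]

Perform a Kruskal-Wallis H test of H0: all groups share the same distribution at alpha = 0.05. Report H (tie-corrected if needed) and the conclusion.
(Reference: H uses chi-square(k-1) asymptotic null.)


Step 1: Combine all N = 15 observations and assign midranks.
sorted (value, group, rank): (10,G3,1), (11,G2,2), (13,G3,3.5), (13,G4,3.5), (14,G2,5), (15,G1,6), (16,G1,7.5), (16,G4,7.5), (17,G4,9), (19,G1,10), (20,G1,12), (20,G2,12), (20,G3,12), (21,G2,14), (27,G3,15)
Step 2: Sum ranks within each group.
R_1 = 35.5 (n_1 = 4)
R_2 = 33 (n_2 = 4)
R_3 = 31.5 (n_3 = 4)
R_4 = 20 (n_4 = 3)
Step 3: H = 12/(N(N+1)) * sum(R_i^2/n_i) - 3(N+1)
     = 12/(15*16) * (35.5^2/4 + 33^2/4 + 31.5^2/4 + 20^2/3) - 3*16
     = 0.050000 * 968.708 - 48
     = 0.435417.
Step 4: Ties present; correction factor C = 1 - 36/(15^3 - 15) = 0.989286. Corrected H = 0.435417 / 0.989286 = 0.440132.
Step 5: Under H0, H ~ chi^2(3); p-value = 0.931833.
Step 6: alpha = 0.05. fail to reject H0.

H = 0.4401, df = 3, p = 0.931833, fail to reject H0.


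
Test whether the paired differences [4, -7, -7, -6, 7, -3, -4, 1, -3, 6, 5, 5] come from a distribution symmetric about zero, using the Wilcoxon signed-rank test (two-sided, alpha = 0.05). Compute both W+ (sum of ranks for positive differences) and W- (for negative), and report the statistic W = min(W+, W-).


Step 1: Drop any zero differences (none here) and take |d_i|.
|d| = [4, 7, 7, 6, 7, 3, 4, 1, 3, 6, 5, 5]
Step 2: Midrank |d_i| (ties get averaged ranks).
ranks: |4|->4.5, |7|->11, |7|->11, |6|->8.5, |7|->11, |3|->2.5, |4|->4.5, |1|->1, |3|->2.5, |6|->8.5, |5|->6.5, |5|->6.5
Step 3: Attach original signs; sum ranks with positive sign and with negative sign.
W+ = 4.5 + 11 + 1 + 8.5 + 6.5 + 6.5 = 38
W- = 11 + 11 + 8.5 + 2.5 + 4.5 + 2.5 = 40
(Check: W+ + W- = 78 should equal n(n+1)/2 = 78.)
Step 4: Test statistic W = min(W+, W-) = 38.
Step 5: Ties in |d|, so use the tie-corrected normal approximation.
        E[W] = n(n+1)/4 = 12*13/4 = 39.
        Tie groups: |d|=3 (t=2), |d|=4 (t=2), |d|=5 (t=2), |d|=6 (t=2), |d|=7 (t=3); sum(t^3 - t) = 48.
        Var[W] = n(n+1)(2n+1)/24 - sum(t^3-t)/48 = 3900/24 - 48/48 = 161.5.
        z = (W - E[W]) / sqrt(Var[W]) = (38 - 39) / 12.7083 = -0.0787.
        Two-sided p = 2*Phi(z) = 0.937280.
Step 6: alpha = 0.05. fail to reject H0.

W+ = 38, W- = 40, W = min = 38, p = 0.937280, fail to reject H0.


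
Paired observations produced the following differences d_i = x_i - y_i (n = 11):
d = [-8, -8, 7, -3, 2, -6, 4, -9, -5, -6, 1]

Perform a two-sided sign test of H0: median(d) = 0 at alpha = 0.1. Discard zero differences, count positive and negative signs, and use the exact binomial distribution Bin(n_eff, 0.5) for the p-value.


Step 1: Discard zero differences. Original n = 11; n_eff = number of nonzero differences = 11.
Nonzero differences (with sign): -8, -8, +7, -3, +2, -6, +4, -9, -5, -6, +1
Step 2: Count signs: positive = 4, negative = 7.
Step 3: Under H0: P(positive) = 0.5, so the number of positives S ~ Bin(11, 0.5).
Step 4: Two-sided exact p-value = sum of Bin(11,0.5) probabilities at or below the observed probability = 0.548828.
Step 5: alpha = 0.1. fail to reject H0.

n_eff = 11, pos = 4, neg = 7, p = 0.548828, fail to reject H0.


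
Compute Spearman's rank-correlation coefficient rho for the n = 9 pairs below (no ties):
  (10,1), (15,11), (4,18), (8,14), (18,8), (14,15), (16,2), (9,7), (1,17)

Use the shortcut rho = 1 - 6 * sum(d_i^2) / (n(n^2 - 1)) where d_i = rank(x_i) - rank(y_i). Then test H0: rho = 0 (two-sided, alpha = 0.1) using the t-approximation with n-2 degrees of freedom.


Step 1: Rank x and y separately (midranks; no ties here).
rank(x): 10->5, 15->7, 4->2, 8->3, 18->9, 14->6, 16->8, 9->4, 1->1
rank(y): 1->1, 11->5, 18->9, 14->6, 8->4, 15->7, 2->2, 7->3, 17->8
Step 2: d_i = R_x(i) - R_y(i); compute d_i^2.
  (5-1)^2=16, (7-5)^2=4, (2-9)^2=49, (3-6)^2=9, (9-4)^2=25, (6-7)^2=1, (8-2)^2=36, (4-3)^2=1, (1-8)^2=49
sum(d^2) = 190.
Step 3: rho = 1 - 6*190 / (9*(9^2 - 1)) = 1 - 1140/720 = -0.583333.
Step 4: Under H0, t = rho * sqrt((n-2)/(1-rho^2)) = -1.9001 ~ t(7).
Step 5: Two-sided p-value from the t-distribution with 7 df = 0.099186.
Step 6: alpha = 0.1. reject H0.

rho = -0.5833, p = 0.099186, reject H0 at alpha = 0.1.


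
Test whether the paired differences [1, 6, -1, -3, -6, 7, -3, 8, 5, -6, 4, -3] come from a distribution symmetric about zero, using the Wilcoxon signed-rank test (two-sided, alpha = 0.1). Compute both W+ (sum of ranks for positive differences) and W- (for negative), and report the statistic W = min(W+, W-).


Step 1: Drop any zero differences (none here) and take |d_i|.
|d| = [1, 6, 1, 3, 6, 7, 3, 8, 5, 6, 4, 3]
Step 2: Midrank |d_i| (ties get averaged ranks).
ranks: |1|->1.5, |6|->9, |1|->1.5, |3|->4, |6|->9, |7|->11, |3|->4, |8|->12, |5|->7, |6|->9, |4|->6, |3|->4
Step 3: Attach original signs; sum ranks with positive sign and with negative sign.
W+ = 1.5 + 9 + 11 + 12 + 7 + 6 = 46.5
W- = 1.5 + 4 + 9 + 4 + 9 + 4 = 31.5
(Check: W+ + W- = 78 should equal n(n+1)/2 = 78.)
Step 4: Test statistic W = min(W+, W-) = 31.5.
Step 5: Ties in |d|, so use the tie-corrected normal approximation.
        E[W] = n(n+1)/4 = 12*13/4 = 39.
        Tie groups: |d|=1 (t=2), |d|=3 (t=3), |d|=6 (t=3); sum(t^3 - t) = 54.
        Var[W] = n(n+1)(2n+1)/24 - sum(t^3-t)/48 = 3900/24 - 54/48 = 161.375.
        z = (W - E[W]) / sqrt(Var[W]) = (31.5 - 39) / 12.7033 = -0.5904.
        Two-sided p = 2*Phi(z) = 0.554925.
Step 6: alpha = 0.1. fail to reject H0.

W+ = 46.5, W- = 31.5, W = min = 31.5, p = 0.554925, fail to reject H0.


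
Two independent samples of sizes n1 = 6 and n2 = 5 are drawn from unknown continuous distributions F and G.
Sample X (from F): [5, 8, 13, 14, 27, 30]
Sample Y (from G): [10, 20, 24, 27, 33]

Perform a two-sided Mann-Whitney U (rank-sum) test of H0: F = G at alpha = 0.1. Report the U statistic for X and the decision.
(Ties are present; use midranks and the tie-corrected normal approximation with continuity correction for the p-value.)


Step 1: Combine and sort all 11 observations; assign midranks.
sorted (value, group): (5,X), (8,X), (10,Y), (13,X), (14,X), (20,Y), (24,Y), (27,X), (27,Y), (30,X), (33,Y)
ranks: 5->1, 8->2, 10->3, 13->4, 14->5, 20->6, 24->7, 27->8.5, 27->8.5, 30->10, 33->11
Step 2: Rank sum for X: R1 = 1 + 2 + 4 + 5 + 8.5 + 10 = 30.5.
Step 3: U_X = R1 - n1(n1+1)/2 = 30.5 - 6*7/2 = 30.5 - 21 = 9.5.
       U_Y = n1*n2 - U_X = 30 - 9.5 = 20.5.
Step 4: Ties are present, so use the tie-corrected normal approximation (with continuity correction) for the p-value.
Step 5: p-value = 0.360216; compare to alpha = 0.1. fail to reject H0.

U_X = 9.5, p = 0.360216, fail to reject H0 at alpha = 0.1.


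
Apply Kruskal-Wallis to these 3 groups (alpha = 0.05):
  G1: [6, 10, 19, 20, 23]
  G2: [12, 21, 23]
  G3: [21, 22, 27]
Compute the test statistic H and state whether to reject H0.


Step 1: Combine all N = 11 observations and assign midranks.
sorted (value, group, rank): (6,G1,1), (10,G1,2), (12,G2,3), (19,G1,4), (20,G1,5), (21,G2,6.5), (21,G3,6.5), (22,G3,8), (23,G1,9.5), (23,G2,9.5), (27,G3,11)
Step 2: Sum ranks within each group.
R_1 = 21.5 (n_1 = 5)
R_2 = 19 (n_2 = 3)
R_3 = 25.5 (n_3 = 3)
Step 3: H = 12/(N(N+1)) * sum(R_i^2/n_i) - 3(N+1)
     = 12/(11*12) * (21.5^2/5 + 19^2/3 + 25.5^2/3) - 3*12
     = 0.090909 * 429.533 - 36
     = 3.048485.
Step 4: Ties present; correction factor C = 1 - 12/(11^3 - 11) = 0.990909. Corrected H = 3.048485 / 0.990909 = 3.076453.
Step 5: Under H0, H ~ chi^2(2); p-value = 0.214762.
Step 6: alpha = 0.05. fail to reject H0.

H = 3.0765, df = 2, p = 0.214762, fail to reject H0.


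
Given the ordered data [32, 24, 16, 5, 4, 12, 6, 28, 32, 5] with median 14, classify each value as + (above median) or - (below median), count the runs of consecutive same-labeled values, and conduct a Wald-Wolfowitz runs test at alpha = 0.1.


Step 1: Compute median = 14; label A = above, B = below.
Labels in order: AAABBBBAAB  (n_A = 5, n_B = 5)
Step 2: Count runs R = 4.
Step 3: Under H0 (random ordering), E[R] = 2*n_A*n_B/(n_A+n_B) + 1 = 2*5*5/10 + 1 = 6.0000.
        Var[R] = 2*n_A*n_B*(2*n_A*n_B - n_A - n_B) / ((n_A+n_B)^2 * (n_A+n_B-1)) = 2000/900 = 2.2222.
        SD[R] = 1.4907.
Step 4: Continuity-corrected z = (R + 0.5 - E[R]) / SD[R] = (4 + 0.5 - 6.0000) / 1.4907 = -1.0062.
Step 5: Two-sided p-value via normal approximation = 2*(1 - Phi(|z|)) = 0.314305.
Step 6: alpha = 0.1. fail to reject H0.

R = 4, z = -1.0062, p = 0.314305, fail to reject H0.


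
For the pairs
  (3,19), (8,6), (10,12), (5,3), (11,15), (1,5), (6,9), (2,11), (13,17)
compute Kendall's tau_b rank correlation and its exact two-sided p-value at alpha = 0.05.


Step 1: Enumerate the 36 unordered pairs (i,j) with i<j and classify each by sign(x_j-x_i) * sign(y_j-y_i).
  (1,2):dx=+5,dy=-13->D; (1,3):dx=+7,dy=-7->D; (1,4):dx=+2,dy=-16->D; (1,5):dx=+8,dy=-4->D
  (1,6):dx=-2,dy=-14->C; (1,7):dx=+3,dy=-10->D; (1,8):dx=-1,dy=-8->C; (1,9):dx=+10,dy=-2->D
  (2,3):dx=+2,dy=+6->C; (2,4):dx=-3,dy=-3->C; (2,5):dx=+3,dy=+9->C; (2,6):dx=-7,dy=-1->C
  (2,7):dx=-2,dy=+3->D; (2,8):dx=-6,dy=+5->D; (2,9):dx=+5,dy=+11->C; (3,4):dx=-5,dy=-9->C
  (3,5):dx=+1,dy=+3->C; (3,6):dx=-9,dy=-7->C; (3,7):dx=-4,dy=-3->C; (3,8):dx=-8,dy=-1->C
  (3,9):dx=+3,dy=+5->C; (4,5):dx=+6,dy=+12->C; (4,6):dx=-4,dy=+2->D; (4,7):dx=+1,dy=+6->C
  (4,8):dx=-3,dy=+8->D; (4,9):dx=+8,dy=+14->C; (5,6):dx=-10,dy=-10->C; (5,7):dx=-5,dy=-6->C
  (5,8):dx=-9,dy=-4->C; (5,9):dx=+2,dy=+2->C; (6,7):dx=+5,dy=+4->C; (6,8):dx=+1,dy=+6->C
  (6,9):dx=+12,dy=+12->C; (7,8):dx=-4,dy=+2->D; (7,9):dx=+7,dy=+8->C; (8,9):dx=+11,dy=+6->C
Step 2: C = 25, D = 11, total pairs = 36.
Step 3: tau = (C - D)/(n(n-1)/2) = (25 - 11)/36 = 0.388889.
Step 4: Exact two-sided p-value (enumerate n! = 362880 permutations of y under H0): p = 0.180181.
Step 5: alpha = 0.05. fail to reject H0.

tau_b = 0.3889 (C=25, D=11), p = 0.180181, fail to reject H0.


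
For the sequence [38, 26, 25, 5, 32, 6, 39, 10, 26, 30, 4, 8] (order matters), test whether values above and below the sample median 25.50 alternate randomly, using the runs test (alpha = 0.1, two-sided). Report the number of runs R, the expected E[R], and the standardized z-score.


Step 1: Compute median = 25.50; label A = above, B = below.
Labels in order: AABBABABAABB  (n_A = 6, n_B = 6)
Step 2: Count runs R = 8.
Step 3: Under H0 (random ordering), E[R] = 2*n_A*n_B/(n_A+n_B) + 1 = 2*6*6/12 + 1 = 7.0000.
        Var[R] = 2*n_A*n_B*(2*n_A*n_B - n_A - n_B) / ((n_A+n_B)^2 * (n_A+n_B-1)) = 4320/1584 = 2.7273.
        SD[R] = 1.6514.
Step 4: Continuity-corrected z = (R - 0.5 - E[R]) / SD[R] = (8 - 0.5 - 7.0000) / 1.6514 = 0.3028.
Step 5: Two-sided p-value via normal approximation = 2*(1 - Phi(|z|)) = 0.762069.
Step 6: alpha = 0.1. fail to reject H0.

R = 8, z = 0.3028, p = 0.762069, fail to reject H0.


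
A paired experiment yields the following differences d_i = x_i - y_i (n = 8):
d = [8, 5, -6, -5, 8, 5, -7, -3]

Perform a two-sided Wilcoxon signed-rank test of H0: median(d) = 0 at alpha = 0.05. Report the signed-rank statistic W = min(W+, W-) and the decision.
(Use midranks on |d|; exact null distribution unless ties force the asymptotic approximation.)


Step 1: Drop any zero differences (none here) and take |d_i|.
|d| = [8, 5, 6, 5, 8, 5, 7, 3]
Step 2: Midrank |d_i| (ties get averaged ranks).
ranks: |8|->7.5, |5|->3, |6|->5, |5|->3, |8|->7.5, |5|->3, |7|->6, |3|->1
Step 3: Attach original signs; sum ranks with positive sign and with negative sign.
W+ = 7.5 + 3 + 7.5 + 3 = 21
W- = 5 + 3 + 6 + 1 = 15
(Check: W+ + W- = 36 should equal n(n+1)/2 = 36.)
Step 4: Test statistic W = min(W+, W-) = 15.
Step 5: Ties in |d|, so use the tie-corrected normal approximation.
        E[W] = n(n+1)/4 = 8*9/4 = 18.
        Tie groups: |d|=5 (t=3), |d|=8 (t=2); sum(t^3 - t) = 30.
        Var[W] = n(n+1)(2n+1)/24 - sum(t^3-t)/48 = 1224/24 - 30/48 = 50.375.
        z = (W - E[W]) / sqrt(Var[W]) = (15 - 18) / 7.0975 = -0.4227.
        Two-sided p = 2*Phi(z) = 0.672527.
Step 6: alpha = 0.05. fail to reject H0.

W+ = 21, W- = 15, W = min = 15, p = 0.672527, fail to reject H0.


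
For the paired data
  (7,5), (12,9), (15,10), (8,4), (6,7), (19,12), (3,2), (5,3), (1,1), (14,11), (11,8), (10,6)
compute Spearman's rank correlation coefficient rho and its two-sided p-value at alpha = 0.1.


Step 1: Rank x and y separately (midranks; no ties here).
rank(x): 7->5, 12->9, 15->11, 8->6, 6->4, 19->12, 3->2, 5->3, 1->1, 14->10, 11->8, 10->7
rank(y): 5->5, 9->9, 10->10, 4->4, 7->7, 12->12, 2->2, 3->3, 1->1, 11->11, 8->8, 6->6
Step 2: d_i = R_x(i) - R_y(i); compute d_i^2.
  (5-5)^2=0, (9-9)^2=0, (11-10)^2=1, (6-4)^2=4, (4-7)^2=9, (12-12)^2=0, (2-2)^2=0, (3-3)^2=0, (1-1)^2=0, (10-11)^2=1, (8-8)^2=0, (7-6)^2=1
sum(d^2) = 16.
Step 3: rho = 1 - 6*16 / (12*(12^2 - 1)) = 1 - 96/1716 = 0.944056.
Step 4: Under H0, t = rho * sqrt((n-2)/(1-rho^2)) = 9.0525 ~ t(10).
Step 5: Two-sided p-value from the t-distribution with 10 df = 0.000004.
Step 6: alpha = 0.1. reject H0.

rho = 0.9441, p = 0.000004, reject H0 at alpha = 0.1.


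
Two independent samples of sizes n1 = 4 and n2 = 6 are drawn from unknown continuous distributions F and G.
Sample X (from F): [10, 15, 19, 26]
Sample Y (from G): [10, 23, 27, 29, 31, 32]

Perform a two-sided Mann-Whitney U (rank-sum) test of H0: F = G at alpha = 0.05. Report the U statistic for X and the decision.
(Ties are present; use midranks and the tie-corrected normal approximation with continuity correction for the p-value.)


Step 1: Combine and sort all 10 observations; assign midranks.
sorted (value, group): (10,X), (10,Y), (15,X), (19,X), (23,Y), (26,X), (27,Y), (29,Y), (31,Y), (32,Y)
ranks: 10->1.5, 10->1.5, 15->3, 19->4, 23->5, 26->6, 27->7, 29->8, 31->9, 32->10
Step 2: Rank sum for X: R1 = 1.5 + 3 + 4 + 6 = 14.5.
Step 3: U_X = R1 - n1(n1+1)/2 = 14.5 - 4*5/2 = 14.5 - 10 = 4.5.
       U_Y = n1*n2 - U_X = 24 - 4.5 = 19.5.
Step 4: Ties are present, so use the tie-corrected normal approximation (with continuity correction) for the p-value.
Step 5: p-value = 0.134407; compare to alpha = 0.05. fail to reject H0.

U_X = 4.5, p = 0.134407, fail to reject H0 at alpha = 0.05.


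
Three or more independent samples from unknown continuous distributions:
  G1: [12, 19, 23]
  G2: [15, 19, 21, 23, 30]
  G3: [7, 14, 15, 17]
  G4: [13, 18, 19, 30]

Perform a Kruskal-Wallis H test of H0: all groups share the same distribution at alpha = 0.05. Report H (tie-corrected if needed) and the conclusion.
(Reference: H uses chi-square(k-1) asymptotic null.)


Step 1: Combine all N = 16 observations and assign midranks.
sorted (value, group, rank): (7,G3,1), (12,G1,2), (13,G4,3), (14,G3,4), (15,G2,5.5), (15,G3,5.5), (17,G3,7), (18,G4,8), (19,G1,10), (19,G2,10), (19,G4,10), (21,G2,12), (23,G1,13.5), (23,G2,13.5), (30,G2,15.5), (30,G4,15.5)
Step 2: Sum ranks within each group.
R_1 = 25.5 (n_1 = 3)
R_2 = 56.5 (n_2 = 5)
R_3 = 17.5 (n_3 = 4)
R_4 = 36.5 (n_4 = 4)
Step 3: H = 12/(N(N+1)) * sum(R_i^2/n_i) - 3(N+1)
     = 12/(16*17) * (25.5^2/3 + 56.5^2/5 + 17.5^2/4 + 36.5^2/4) - 3*17
     = 0.044118 * 1264.83 - 51
     = 4.801103.
Step 4: Ties present; correction factor C = 1 - 42/(16^3 - 16) = 0.989706. Corrected H = 4.801103 / 0.989706 = 4.851040.
Step 5: Under H0, H ~ chi^2(3); p-value = 0.183035.
Step 6: alpha = 0.05. fail to reject H0.

H = 4.8510, df = 3, p = 0.183035, fail to reject H0.


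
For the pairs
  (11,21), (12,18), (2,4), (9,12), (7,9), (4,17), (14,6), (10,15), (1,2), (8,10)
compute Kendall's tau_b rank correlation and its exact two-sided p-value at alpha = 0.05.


Step 1: Enumerate the 45 unordered pairs (i,j) with i<j and classify each by sign(x_j-x_i) * sign(y_j-y_i).
  (1,2):dx=+1,dy=-3->D; (1,3):dx=-9,dy=-17->C; (1,4):dx=-2,dy=-9->C; (1,5):dx=-4,dy=-12->C
  (1,6):dx=-7,dy=-4->C; (1,7):dx=+3,dy=-15->D; (1,8):dx=-1,dy=-6->C; (1,9):dx=-10,dy=-19->C
  (1,10):dx=-3,dy=-11->C; (2,3):dx=-10,dy=-14->C; (2,4):dx=-3,dy=-6->C; (2,5):dx=-5,dy=-9->C
  (2,6):dx=-8,dy=-1->C; (2,7):dx=+2,dy=-12->D; (2,8):dx=-2,dy=-3->C; (2,9):dx=-11,dy=-16->C
  (2,10):dx=-4,dy=-8->C; (3,4):dx=+7,dy=+8->C; (3,5):dx=+5,dy=+5->C; (3,6):dx=+2,dy=+13->C
  (3,7):dx=+12,dy=+2->C; (3,8):dx=+8,dy=+11->C; (3,9):dx=-1,dy=-2->C; (3,10):dx=+6,dy=+6->C
  (4,5):dx=-2,dy=-3->C; (4,6):dx=-5,dy=+5->D; (4,7):dx=+5,dy=-6->D; (4,8):dx=+1,dy=+3->C
  (4,9):dx=-8,dy=-10->C; (4,10):dx=-1,dy=-2->C; (5,6):dx=-3,dy=+8->D; (5,7):dx=+7,dy=-3->D
  (5,8):dx=+3,dy=+6->C; (5,9):dx=-6,dy=-7->C; (5,10):dx=+1,dy=+1->C; (6,7):dx=+10,dy=-11->D
  (6,8):dx=+6,dy=-2->D; (6,9):dx=-3,dy=-15->C; (6,10):dx=+4,dy=-7->D; (7,8):dx=-4,dy=+9->D
  (7,9):dx=-13,dy=-4->C; (7,10):dx=-6,dy=+4->D; (8,9):dx=-9,dy=-13->C; (8,10):dx=-2,dy=-5->C
  (9,10):dx=+7,dy=+8->C
Step 2: C = 33, D = 12, total pairs = 45.
Step 3: tau = (C - D)/(n(n-1)/2) = (33 - 12)/45 = 0.466667.
Step 4: Exact two-sided p-value (enumerate n! = 3628800 permutations of y under H0): p = 0.072550.
Step 5: alpha = 0.05. fail to reject H0.

tau_b = 0.4667 (C=33, D=12), p = 0.072550, fail to reject H0.


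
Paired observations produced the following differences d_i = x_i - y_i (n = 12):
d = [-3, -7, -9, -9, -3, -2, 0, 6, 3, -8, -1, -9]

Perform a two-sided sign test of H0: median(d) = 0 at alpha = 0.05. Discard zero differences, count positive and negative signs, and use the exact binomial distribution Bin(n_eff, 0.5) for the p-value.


Step 1: Discard zero differences. Original n = 12; n_eff = number of nonzero differences = 11.
Nonzero differences (with sign): -3, -7, -9, -9, -3, -2, +6, +3, -8, -1, -9
Step 2: Count signs: positive = 2, negative = 9.
Step 3: Under H0: P(positive) = 0.5, so the number of positives S ~ Bin(11, 0.5).
Step 4: Two-sided exact p-value = sum of Bin(11,0.5) probabilities at or below the observed probability = 0.065430.
Step 5: alpha = 0.05. fail to reject H0.

n_eff = 11, pos = 2, neg = 9, p = 0.065430, fail to reject H0.


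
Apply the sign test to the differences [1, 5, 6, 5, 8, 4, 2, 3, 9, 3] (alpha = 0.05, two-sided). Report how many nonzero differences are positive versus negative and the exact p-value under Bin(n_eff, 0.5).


Step 1: Discard zero differences. Original n = 10; n_eff = number of nonzero differences = 10.
Nonzero differences (with sign): +1, +5, +6, +5, +8, +4, +2, +3, +9, +3
Step 2: Count signs: positive = 10, negative = 0.
Step 3: Under H0: P(positive) = 0.5, so the number of positives S ~ Bin(10, 0.5).
Step 4: Two-sided exact p-value = sum of Bin(10,0.5) probabilities at or below the observed probability = 0.001953.
Step 5: alpha = 0.05. reject H0.

n_eff = 10, pos = 10, neg = 0, p = 0.001953, reject H0.


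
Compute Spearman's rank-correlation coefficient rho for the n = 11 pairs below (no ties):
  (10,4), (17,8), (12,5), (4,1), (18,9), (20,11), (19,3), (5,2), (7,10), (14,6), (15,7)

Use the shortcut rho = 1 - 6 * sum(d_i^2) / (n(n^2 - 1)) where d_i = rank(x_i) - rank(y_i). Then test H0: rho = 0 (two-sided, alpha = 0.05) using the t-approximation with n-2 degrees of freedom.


Step 1: Rank x and y separately (midranks; no ties here).
rank(x): 10->4, 17->8, 12->5, 4->1, 18->9, 20->11, 19->10, 5->2, 7->3, 14->6, 15->7
rank(y): 4->4, 8->8, 5->5, 1->1, 9->9, 11->11, 3->3, 2->2, 10->10, 6->6, 7->7
Step 2: d_i = R_x(i) - R_y(i); compute d_i^2.
  (4-4)^2=0, (8-8)^2=0, (5-5)^2=0, (1-1)^2=0, (9-9)^2=0, (11-11)^2=0, (10-3)^2=49, (2-2)^2=0, (3-10)^2=49, (6-6)^2=0, (7-7)^2=0
sum(d^2) = 98.
Step 3: rho = 1 - 6*98 / (11*(11^2 - 1)) = 1 - 588/1320 = 0.554545.
Step 4: Under H0, t = rho * sqrt((n-2)/(1-rho^2)) = 1.9992 ~ t(9).
Step 5: Two-sided p-value from the t-distribution with 9 df = 0.076652.
Step 6: alpha = 0.05. fail to reject H0.

rho = 0.5545, p = 0.076652, fail to reject H0 at alpha = 0.05.


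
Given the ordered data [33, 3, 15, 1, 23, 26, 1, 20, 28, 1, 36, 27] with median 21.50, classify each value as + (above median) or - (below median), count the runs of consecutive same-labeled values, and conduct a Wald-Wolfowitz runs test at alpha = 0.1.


Step 1: Compute median = 21.50; label A = above, B = below.
Labels in order: ABBBAABBABAA  (n_A = 6, n_B = 6)
Step 2: Count runs R = 7.
Step 3: Under H0 (random ordering), E[R] = 2*n_A*n_B/(n_A+n_B) + 1 = 2*6*6/12 + 1 = 7.0000.
        Var[R] = 2*n_A*n_B*(2*n_A*n_B - n_A - n_B) / ((n_A+n_B)^2 * (n_A+n_B-1)) = 4320/1584 = 2.7273.
        SD[R] = 1.6514.
Step 4: R = E[R], so z = 0 with no continuity correction.
Step 5: Two-sided p-value via normal approximation = 2*(1 - Phi(|z|)) = 1.000000.
Step 6: alpha = 0.1. fail to reject H0.

R = 7, z = 0.0000, p = 1.000000, fail to reject H0.


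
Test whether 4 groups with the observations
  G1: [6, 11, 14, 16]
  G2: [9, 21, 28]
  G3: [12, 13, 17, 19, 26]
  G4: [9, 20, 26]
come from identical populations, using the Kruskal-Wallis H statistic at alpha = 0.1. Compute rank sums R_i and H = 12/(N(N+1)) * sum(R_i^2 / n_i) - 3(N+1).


Step 1: Combine all N = 15 observations and assign midranks.
sorted (value, group, rank): (6,G1,1), (9,G2,2.5), (9,G4,2.5), (11,G1,4), (12,G3,5), (13,G3,6), (14,G1,7), (16,G1,8), (17,G3,9), (19,G3,10), (20,G4,11), (21,G2,12), (26,G3,13.5), (26,G4,13.5), (28,G2,15)
Step 2: Sum ranks within each group.
R_1 = 20 (n_1 = 4)
R_2 = 29.5 (n_2 = 3)
R_3 = 43.5 (n_3 = 5)
R_4 = 27 (n_4 = 3)
Step 3: H = 12/(N(N+1)) * sum(R_i^2/n_i) - 3(N+1)
     = 12/(15*16) * (20^2/4 + 29.5^2/3 + 43.5^2/5 + 27^2/3) - 3*16
     = 0.050000 * 1011.53 - 48
     = 2.576667.
Step 4: Ties present; correction factor C = 1 - 12/(15^3 - 15) = 0.996429. Corrected H = 2.576667 / 0.996429 = 2.585902.
Step 5: Under H0, H ~ chi^2(3); p-value = 0.459966.
Step 6: alpha = 0.1. fail to reject H0.

H = 2.5859, df = 3, p = 0.459966, fail to reject H0.


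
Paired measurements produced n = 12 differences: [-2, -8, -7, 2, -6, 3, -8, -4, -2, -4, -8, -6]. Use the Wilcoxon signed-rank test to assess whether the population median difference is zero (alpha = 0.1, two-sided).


Step 1: Drop any zero differences (none here) and take |d_i|.
|d| = [2, 8, 7, 2, 6, 3, 8, 4, 2, 4, 8, 6]
Step 2: Midrank |d_i| (ties get averaged ranks).
ranks: |2|->2, |8|->11, |7|->9, |2|->2, |6|->7.5, |3|->4, |8|->11, |4|->5.5, |2|->2, |4|->5.5, |8|->11, |6|->7.5
Step 3: Attach original signs; sum ranks with positive sign and with negative sign.
W+ = 2 + 4 = 6
W- = 2 + 11 + 9 + 7.5 + 11 + 5.5 + 2 + 5.5 + 11 + 7.5 = 72
(Check: W+ + W- = 78 should equal n(n+1)/2 = 78.)
Step 4: Test statistic W = min(W+, W-) = 6.
Step 5: Ties in |d|, so use the tie-corrected normal approximation.
        E[W] = n(n+1)/4 = 12*13/4 = 39.
        Tie groups: |d|=2 (t=3), |d|=4 (t=2), |d|=6 (t=2), |d|=8 (t=3); sum(t^3 - t) = 60.
        Var[W] = n(n+1)(2n+1)/24 - sum(t^3-t)/48 = 3900/24 - 60/48 = 161.25.
        z = (W - E[W]) / sqrt(Var[W]) = (6 - 39) / 12.6984 = -2.5987.
        Two-sided p = 2*Phi(z) = 0.009356.
Step 6: alpha = 0.1. reject H0.

W+ = 6, W- = 72, W = min = 6, p = 0.009356, reject H0.


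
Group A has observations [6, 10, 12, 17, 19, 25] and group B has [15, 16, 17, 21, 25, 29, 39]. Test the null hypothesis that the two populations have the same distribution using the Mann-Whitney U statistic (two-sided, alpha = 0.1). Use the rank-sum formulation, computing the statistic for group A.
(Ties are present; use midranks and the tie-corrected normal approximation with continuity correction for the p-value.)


Step 1: Combine and sort all 13 observations; assign midranks.
sorted (value, group): (6,X), (10,X), (12,X), (15,Y), (16,Y), (17,X), (17,Y), (19,X), (21,Y), (25,X), (25,Y), (29,Y), (39,Y)
ranks: 6->1, 10->2, 12->3, 15->4, 16->5, 17->6.5, 17->6.5, 19->8, 21->9, 25->10.5, 25->10.5, 29->12, 39->13
Step 2: Rank sum for X: R1 = 1 + 2 + 3 + 6.5 + 8 + 10.5 = 31.
Step 3: U_X = R1 - n1(n1+1)/2 = 31 - 6*7/2 = 31 - 21 = 10.
       U_Y = n1*n2 - U_X = 42 - 10 = 32.
Step 4: Ties are present, so use the tie-corrected normal approximation (with continuity correction) for the p-value.
Step 5: p-value = 0.132546; compare to alpha = 0.1. fail to reject H0.

U_X = 10, p = 0.132546, fail to reject H0 at alpha = 0.1.


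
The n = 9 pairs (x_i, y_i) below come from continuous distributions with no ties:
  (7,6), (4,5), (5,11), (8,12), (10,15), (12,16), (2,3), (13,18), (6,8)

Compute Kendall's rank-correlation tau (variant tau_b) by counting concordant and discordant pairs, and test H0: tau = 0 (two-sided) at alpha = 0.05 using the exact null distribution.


Step 1: Enumerate the 36 unordered pairs (i,j) with i<j and classify each by sign(x_j-x_i) * sign(y_j-y_i).
  (1,2):dx=-3,dy=-1->C; (1,3):dx=-2,dy=+5->D; (1,4):dx=+1,dy=+6->C; (1,5):dx=+3,dy=+9->C
  (1,6):dx=+5,dy=+10->C; (1,7):dx=-5,dy=-3->C; (1,8):dx=+6,dy=+12->C; (1,9):dx=-1,dy=+2->D
  (2,3):dx=+1,dy=+6->C; (2,4):dx=+4,dy=+7->C; (2,5):dx=+6,dy=+10->C; (2,6):dx=+8,dy=+11->C
  (2,7):dx=-2,dy=-2->C; (2,8):dx=+9,dy=+13->C; (2,9):dx=+2,dy=+3->C; (3,4):dx=+3,dy=+1->C
  (3,5):dx=+5,dy=+4->C; (3,6):dx=+7,dy=+5->C; (3,7):dx=-3,dy=-8->C; (3,8):dx=+8,dy=+7->C
  (3,9):dx=+1,dy=-3->D; (4,5):dx=+2,dy=+3->C; (4,6):dx=+4,dy=+4->C; (4,7):dx=-6,dy=-9->C
  (4,8):dx=+5,dy=+6->C; (4,9):dx=-2,dy=-4->C; (5,6):dx=+2,dy=+1->C; (5,7):dx=-8,dy=-12->C
  (5,8):dx=+3,dy=+3->C; (5,9):dx=-4,dy=-7->C; (6,7):dx=-10,dy=-13->C; (6,8):dx=+1,dy=+2->C
  (6,9):dx=-6,dy=-8->C; (7,8):dx=+11,dy=+15->C; (7,9):dx=+4,dy=+5->C; (8,9):dx=-7,dy=-10->C
Step 2: C = 33, D = 3, total pairs = 36.
Step 3: tau = (C - D)/(n(n-1)/2) = (33 - 3)/36 = 0.833333.
Step 4: Exact two-sided p-value (enumerate n! = 362880 permutations of y under H0): p = 0.000854.
Step 5: alpha = 0.05. reject H0.

tau_b = 0.8333 (C=33, D=3), p = 0.000854, reject H0.


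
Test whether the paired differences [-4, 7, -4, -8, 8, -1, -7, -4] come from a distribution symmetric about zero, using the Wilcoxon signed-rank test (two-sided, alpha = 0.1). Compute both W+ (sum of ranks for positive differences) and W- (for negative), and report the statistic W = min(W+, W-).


Step 1: Drop any zero differences (none here) and take |d_i|.
|d| = [4, 7, 4, 8, 8, 1, 7, 4]
Step 2: Midrank |d_i| (ties get averaged ranks).
ranks: |4|->3, |7|->5.5, |4|->3, |8|->7.5, |8|->7.5, |1|->1, |7|->5.5, |4|->3
Step 3: Attach original signs; sum ranks with positive sign and with negative sign.
W+ = 5.5 + 7.5 = 13
W- = 3 + 3 + 7.5 + 1 + 5.5 + 3 = 23
(Check: W+ + W- = 36 should equal n(n+1)/2 = 36.)
Step 4: Test statistic W = min(W+, W-) = 13.
Step 5: Ties in |d|, so use the tie-corrected normal approximation.
        E[W] = n(n+1)/4 = 8*9/4 = 18.
        Tie groups: |d|=4 (t=3), |d|=7 (t=2), |d|=8 (t=2); sum(t^3 - t) = 36.
        Var[W] = n(n+1)(2n+1)/24 - sum(t^3-t)/48 = 1224/24 - 36/48 = 50.25.
        z = (W - E[W]) / sqrt(Var[W]) = (13 - 18) / 7.0887 = -0.7053.
        Two-sided p = 2*Phi(z) = 0.480595.
Step 6: alpha = 0.1. fail to reject H0.

W+ = 13, W- = 23, W = min = 13, p = 0.480595, fail to reject H0.


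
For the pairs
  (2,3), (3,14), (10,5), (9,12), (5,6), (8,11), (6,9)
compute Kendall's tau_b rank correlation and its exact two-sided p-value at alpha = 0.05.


Step 1: Enumerate the 21 unordered pairs (i,j) with i<j and classify each by sign(x_j-x_i) * sign(y_j-y_i).
  (1,2):dx=+1,dy=+11->C; (1,3):dx=+8,dy=+2->C; (1,4):dx=+7,dy=+9->C; (1,5):dx=+3,dy=+3->C
  (1,6):dx=+6,dy=+8->C; (1,7):dx=+4,dy=+6->C; (2,3):dx=+7,dy=-9->D; (2,4):dx=+6,dy=-2->D
  (2,5):dx=+2,dy=-8->D; (2,6):dx=+5,dy=-3->D; (2,7):dx=+3,dy=-5->D; (3,4):dx=-1,dy=+7->D
  (3,5):dx=-5,dy=+1->D; (3,6):dx=-2,dy=+6->D; (3,7):dx=-4,dy=+4->D; (4,5):dx=-4,dy=-6->C
  (4,6):dx=-1,dy=-1->C; (4,7):dx=-3,dy=-3->C; (5,6):dx=+3,dy=+5->C; (5,7):dx=+1,dy=+3->C
  (6,7):dx=-2,dy=-2->C
Step 2: C = 12, D = 9, total pairs = 21.
Step 3: tau = (C - D)/(n(n-1)/2) = (12 - 9)/21 = 0.142857.
Step 4: Exact two-sided p-value (enumerate n! = 5040 permutations of y under H0): p = 0.772619.
Step 5: alpha = 0.05. fail to reject H0.

tau_b = 0.1429 (C=12, D=9), p = 0.772619, fail to reject H0.


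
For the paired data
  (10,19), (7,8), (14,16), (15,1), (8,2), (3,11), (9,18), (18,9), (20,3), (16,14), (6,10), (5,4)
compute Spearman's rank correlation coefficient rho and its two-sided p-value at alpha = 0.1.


Step 1: Rank x and y separately (midranks; no ties here).
rank(x): 10->7, 7->4, 14->8, 15->9, 8->5, 3->1, 9->6, 18->11, 20->12, 16->10, 6->3, 5->2
rank(y): 19->12, 8->5, 16->10, 1->1, 2->2, 11->8, 18->11, 9->6, 3->3, 14->9, 10->7, 4->4
Step 2: d_i = R_x(i) - R_y(i); compute d_i^2.
  (7-12)^2=25, (4-5)^2=1, (8-10)^2=4, (9-1)^2=64, (5-2)^2=9, (1-8)^2=49, (6-11)^2=25, (11-6)^2=25, (12-3)^2=81, (10-9)^2=1, (3-7)^2=16, (2-4)^2=4
sum(d^2) = 304.
Step 3: rho = 1 - 6*304 / (12*(12^2 - 1)) = 1 - 1824/1716 = -0.062937.
Step 4: Under H0, t = rho * sqrt((n-2)/(1-rho^2)) = -0.1994 ~ t(10).
Step 5: Two-sided p-value from the t-distribution with 10 df = 0.845931.
Step 6: alpha = 0.1. fail to reject H0.

rho = -0.0629, p = 0.845931, fail to reject H0 at alpha = 0.1.


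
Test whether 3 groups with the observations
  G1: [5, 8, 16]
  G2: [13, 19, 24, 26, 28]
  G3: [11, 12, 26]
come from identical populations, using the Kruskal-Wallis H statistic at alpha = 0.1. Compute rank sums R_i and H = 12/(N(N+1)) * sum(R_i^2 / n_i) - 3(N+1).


Step 1: Combine all N = 11 observations and assign midranks.
sorted (value, group, rank): (5,G1,1), (8,G1,2), (11,G3,3), (12,G3,4), (13,G2,5), (16,G1,6), (19,G2,7), (24,G2,8), (26,G2,9.5), (26,G3,9.5), (28,G2,11)
Step 2: Sum ranks within each group.
R_1 = 9 (n_1 = 3)
R_2 = 40.5 (n_2 = 5)
R_3 = 16.5 (n_3 = 3)
Step 3: H = 12/(N(N+1)) * sum(R_i^2/n_i) - 3(N+1)
     = 12/(11*12) * (9^2/3 + 40.5^2/5 + 16.5^2/3) - 3*12
     = 0.090909 * 445.8 - 36
     = 4.527273.
Step 4: Ties present; correction factor C = 1 - 6/(11^3 - 11) = 0.995455. Corrected H = 4.527273 / 0.995455 = 4.547945.
Step 5: Under H0, H ~ chi^2(2); p-value = 0.102903.
Step 6: alpha = 0.1. fail to reject H0.

H = 4.5479, df = 2, p = 0.102903, fail to reject H0.


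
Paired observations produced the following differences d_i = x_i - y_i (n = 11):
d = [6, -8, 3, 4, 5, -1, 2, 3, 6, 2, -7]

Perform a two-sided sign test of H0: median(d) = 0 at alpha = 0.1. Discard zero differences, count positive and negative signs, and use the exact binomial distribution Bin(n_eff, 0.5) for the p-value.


Step 1: Discard zero differences. Original n = 11; n_eff = number of nonzero differences = 11.
Nonzero differences (with sign): +6, -8, +3, +4, +5, -1, +2, +3, +6, +2, -7
Step 2: Count signs: positive = 8, negative = 3.
Step 3: Under H0: P(positive) = 0.5, so the number of positives S ~ Bin(11, 0.5).
Step 4: Two-sided exact p-value = sum of Bin(11,0.5) probabilities at or below the observed probability = 0.226562.
Step 5: alpha = 0.1. fail to reject H0.

n_eff = 11, pos = 8, neg = 3, p = 0.226562, fail to reject H0.


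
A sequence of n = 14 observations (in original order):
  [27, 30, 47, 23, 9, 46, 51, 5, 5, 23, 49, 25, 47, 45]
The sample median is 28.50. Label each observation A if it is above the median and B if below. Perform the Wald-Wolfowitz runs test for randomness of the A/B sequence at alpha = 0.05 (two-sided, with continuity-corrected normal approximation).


Step 1: Compute median = 28.50; label A = above, B = below.
Labels in order: BAABBAABBBABAA  (n_A = 7, n_B = 7)
Step 2: Count runs R = 8.
Step 3: Under H0 (random ordering), E[R] = 2*n_A*n_B/(n_A+n_B) + 1 = 2*7*7/14 + 1 = 8.0000.
        Var[R] = 2*n_A*n_B*(2*n_A*n_B - n_A - n_B) / ((n_A+n_B)^2 * (n_A+n_B-1)) = 8232/2548 = 3.2308.
        SD[R] = 1.7974.
Step 4: R = E[R], so z = 0 with no continuity correction.
Step 5: Two-sided p-value via normal approximation = 2*(1 - Phi(|z|)) = 1.000000.
Step 6: alpha = 0.05. fail to reject H0.

R = 8, z = 0.0000, p = 1.000000, fail to reject H0.


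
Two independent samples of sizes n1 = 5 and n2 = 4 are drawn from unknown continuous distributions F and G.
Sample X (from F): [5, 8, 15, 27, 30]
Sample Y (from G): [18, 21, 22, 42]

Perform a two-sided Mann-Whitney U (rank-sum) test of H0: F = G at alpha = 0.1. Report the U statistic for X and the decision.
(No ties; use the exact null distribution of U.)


Step 1: Combine and sort all 9 observations; assign midranks.
sorted (value, group): (5,X), (8,X), (15,X), (18,Y), (21,Y), (22,Y), (27,X), (30,X), (42,Y)
ranks: 5->1, 8->2, 15->3, 18->4, 21->5, 22->6, 27->7, 30->8, 42->9
Step 2: Rank sum for X: R1 = 1 + 2 + 3 + 7 + 8 = 21.
Step 3: U_X = R1 - n1(n1+1)/2 = 21 - 5*6/2 = 21 - 15 = 6.
       U_Y = n1*n2 - U_X = 20 - 6 = 14.
Step 4: No ties, so the exact null distribution of U (based on enumerating the C(9,5) = 126 equally likely rank assignments) gives the two-sided p-value.
Step 5: p-value = 0.412698; compare to alpha = 0.1. fail to reject H0.

U_X = 6, p = 0.412698, fail to reject H0 at alpha = 0.1.


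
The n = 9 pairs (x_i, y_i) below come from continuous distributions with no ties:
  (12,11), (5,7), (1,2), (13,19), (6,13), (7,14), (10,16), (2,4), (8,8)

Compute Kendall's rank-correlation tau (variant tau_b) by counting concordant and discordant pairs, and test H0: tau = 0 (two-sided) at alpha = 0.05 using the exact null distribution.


Step 1: Enumerate the 36 unordered pairs (i,j) with i<j and classify each by sign(x_j-x_i) * sign(y_j-y_i).
  (1,2):dx=-7,dy=-4->C; (1,3):dx=-11,dy=-9->C; (1,4):dx=+1,dy=+8->C; (1,5):dx=-6,dy=+2->D
  (1,6):dx=-5,dy=+3->D; (1,7):dx=-2,dy=+5->D; (1,8):dx=-10,dy=-7->C; (1,9):dx=-4,dy=-3->C
  (2,3):dx=-4,dy=-5->C; (2,4):dx=+8,dy=+12->C; (2,5):dx=+1,dy=+6->C; (2,6):dx=+2,dy=+7->C
  (2,7):dx=+5,dy=+9->C; (2,8):dx=-3,dy=-3->C; (2,9):dx=+3,dy=+1->C; (3,4):dx=+12,dy=+17->C
  (3,5):dx=+5,dy=+11->C; (3,6):dx=+6,dy=+12->C; (3,7):dx=+9,dy=+14->C; (3,8):dx=+1,dy=+2->C
  (3,9):dx=+7,dy=+6->C; (4,5):dx=-7,dy=-6->C; (4,6):dx=-6,dy=-5->C; (4,7):dx=-3,dy=-3->C
  (4,8):dx=-11,dy=-15->C; (4,9):dx=-5,dy=-11->C; (5,6):dx=+1,dy=+1->C; (5,7):dx=+4,dy=+3->C
  (5,8):dx=-4,dy=-9->C; (5,9):dx=+2,dy=-5->D; (6,7):dx=+3,dy=+2->C; (6,8):dx=-5,dy=-10->C
  (6,9):dx=+1,dy=-6->D; (7,8):dx=-8,dy=-12->C; (7,9):dx=-2,dy=-8->C; (8,9):dx=+6,dy=+4->C
Step 2: C = 31, D = 5, total pairs = 36.
Step 3: tau = (C - D)/(n(n-1)/2) = (31 - 5)/36 = 0.722222.
Step 4: Exact two-sided p-value (enumerate n! = 362880 permutations of y under H0): p = 0.005886.
Step 5: alpha = 0.05. reject H0.

tau_b = 0.7222 (C=31, D=5), p = 0.005886, reject H0.
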